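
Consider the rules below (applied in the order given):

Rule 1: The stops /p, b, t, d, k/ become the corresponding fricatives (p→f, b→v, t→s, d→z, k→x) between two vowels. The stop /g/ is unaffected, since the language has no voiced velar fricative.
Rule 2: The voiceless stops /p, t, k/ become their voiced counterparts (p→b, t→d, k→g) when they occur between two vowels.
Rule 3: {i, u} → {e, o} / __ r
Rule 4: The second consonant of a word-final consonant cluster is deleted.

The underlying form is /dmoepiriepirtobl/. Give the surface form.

Rule 1 (intervocalic spirantization): /p/ is a stop between vowels /e/ and /i/, so it spirantizes to the fricative [f]. /p/ is a stop between vowels /e/ and /i/, so it spirantizes to the fricative [f]. /dmoepiriepirtobl/ → dmoefiriefirtobl.
Rule 2 (intervocalic voicing): no segment meets the environment; /dmoefiriefirtobl/ is unchanged.
Rule 3 (pre-rhotic lowering): /i/ is a high vowel immediately before /r/, so it lowers to [e]. /i/ is a high vowel immediately before /r/, so it lowers to [e]. /dmoefiriefirtobl/ → dmoeferiefertobl.
Rule 4 (final cluster simplification): /l/ is the second consonant of a word-final cluster /bl/, so it deletes. /dmoeferiefertobl/ → dmoeferiefertob.

dmoeferiefertob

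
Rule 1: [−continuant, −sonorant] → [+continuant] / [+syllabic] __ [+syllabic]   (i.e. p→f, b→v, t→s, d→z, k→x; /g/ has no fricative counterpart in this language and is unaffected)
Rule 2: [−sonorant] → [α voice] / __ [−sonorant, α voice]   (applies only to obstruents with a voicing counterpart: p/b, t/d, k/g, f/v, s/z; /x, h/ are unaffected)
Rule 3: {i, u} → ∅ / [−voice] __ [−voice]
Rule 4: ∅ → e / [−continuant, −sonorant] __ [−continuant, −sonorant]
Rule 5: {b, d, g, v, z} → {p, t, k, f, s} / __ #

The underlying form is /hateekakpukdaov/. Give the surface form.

Rule 1 (intervocalic spirantization): /t/ is a stop between vowels /a/ and /e/, so it spirantizes to the fricative [s]. /k/ is a stop between vowels /e/ and /a/, so it spirantizes to the fricative [x]. /hateekakpukdaov/ → haseexakpukdaov.
Rule 2 (regressive voicing assimilation): /k/ precedes the voiced obstruent /d/, so it voices to [g] by assimilation. /haseexakpukdaov/ → haseexakpugdaov.
Rule 3 (high vowel syncope): no segment meets the environment; /haseexakpugdaov/ is unchanged.
Rule 4 (stop-cluster e-epenthesis): /k/ and /p/ form a stop–stop cluster, so [e] is inserted between them. /g/ and /d/ form a stop–stop cluster, so [e] is inserted between them. /haseexakpugdaov/ → haseexakepugedaov.
Rule 5 (final devoicing): /v/ is a voiced obstruent in word-final position, so it devoices to [f]. /haseexakepugedaov/ → haseexakepugedaof.

haseexakepugedaof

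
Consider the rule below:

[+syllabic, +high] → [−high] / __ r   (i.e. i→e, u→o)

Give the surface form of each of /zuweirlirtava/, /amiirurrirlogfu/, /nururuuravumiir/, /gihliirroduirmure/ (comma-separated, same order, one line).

zuweerlertava, amierorrerlogfu, nororuoravumier, gihlierroduermore

/zuweirlirtava/: /i/ is a high vowel immediately before /r/, so it lowers to [e]. /i/ is a high vowel immediately before /r/, so it lowers to [e]. → [zuweerlertava].
/amiirurrirlogfu/: /i/ is a high vowel immediately before /r/, so it lowers to [e]. /u/ is a high vowel immediately before /r/, so it lowers to [o]. /i/ is a high vowel immediately before /r/, so it lowers to [e]. → [amierorrerlogfu].
/nururuuravumiir/: /u/ is a high vowel immediately before /r/, so it lowers to [o]. /u/ is a high vowel immediately before /r/, so it lowers to [o]. /u/ is a high vowel immediately before /r/, so it lowers to [o]. /i/ is a high vowel immediately before /r/, so it lowers to [e]. → [nororuoravumier].
/gihliirroduirmure/: /i/ is a high vowel immediately before /r/, so it lowers to [e]. /i/ is a high vowel immediately before /r/, so it lowers to [e]. /u/ is a high vowel immediately before /r/, so it lowers to [o]. → [gihlierroduermore].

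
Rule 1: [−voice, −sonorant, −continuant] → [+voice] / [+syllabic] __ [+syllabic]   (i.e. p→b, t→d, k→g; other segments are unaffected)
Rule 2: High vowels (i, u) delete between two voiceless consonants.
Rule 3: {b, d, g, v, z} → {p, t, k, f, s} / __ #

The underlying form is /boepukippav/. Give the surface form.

Rule 1 (intervocalic voicing): /p/ is a voiceless stop between vowels /e/ and /u/, so it voices to [b]. /k/ is a voiceless stop between vowels /u/ and /i/, so it voices to [g]. /boepukippav/ → boebugippav.
Rule 2 (high vowel syncope): no segment meets the environment; /boebugippav/ is unchanged.
Rule 3 (final devoicing): /v/ is a voiced obstruent in word-final position, so it devoices to [f]. /boebugippav/ → boebugippaf.

boebugippaf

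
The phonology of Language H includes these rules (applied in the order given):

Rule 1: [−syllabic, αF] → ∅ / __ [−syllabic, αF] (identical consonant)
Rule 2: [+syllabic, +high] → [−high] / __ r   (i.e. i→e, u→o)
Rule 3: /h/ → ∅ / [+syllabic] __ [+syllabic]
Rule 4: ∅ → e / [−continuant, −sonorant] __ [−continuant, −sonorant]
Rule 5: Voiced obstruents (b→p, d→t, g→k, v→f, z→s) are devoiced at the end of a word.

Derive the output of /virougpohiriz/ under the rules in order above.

Rule 1 (degemination): no segment meets the environment; /virougpohiriz/ is unchanged.
Rule 2 (pre-rhotic lowering): /i/ is a high vowel immediately before /r/, so it lowers to [e]. /i/ is a high vowel immediately before /r/, so it lowers to [e]. /virougpohiriz/ → verougpoheriz.
Rule 3 (intervocalic h-deletion): /h/ occurs between vowels /o/ and /e/, so it deletes. /verougpoheriz/ → verougpoeriz.
Rule 4 (stop-cluster e-epenthesis): /g/ and /p/ form a stop–stop cluster, so [e] is inserted between them. /verougpoeriz/ → verougepoeriz.
Rule 5 (final devoicing): /z/ is a voiced obstruent in word-final position, so it devoices to [s]. /verougepoeriz/ → verougepoeris.

verougepoeris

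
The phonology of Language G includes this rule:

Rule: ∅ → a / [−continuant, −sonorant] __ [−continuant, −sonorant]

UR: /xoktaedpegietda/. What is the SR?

/k/ and /t/ form a stop–stop cluster, so [a] is inserted between them.
/d/ and /p/ form a stop–stop cluster, so [a] is inserted between them.
/t/ and /d/ form a stop–stop cluster, so [a] is inserted between them.
Surface form: [xokataedapegietada].

xokataedapegietada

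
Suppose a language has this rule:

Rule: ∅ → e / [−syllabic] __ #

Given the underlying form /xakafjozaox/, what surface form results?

the form ends in the consonant /x/, so [e] is inserted word-finally.
Surface form: [xakafjozaoxe].

xakafjozaoxe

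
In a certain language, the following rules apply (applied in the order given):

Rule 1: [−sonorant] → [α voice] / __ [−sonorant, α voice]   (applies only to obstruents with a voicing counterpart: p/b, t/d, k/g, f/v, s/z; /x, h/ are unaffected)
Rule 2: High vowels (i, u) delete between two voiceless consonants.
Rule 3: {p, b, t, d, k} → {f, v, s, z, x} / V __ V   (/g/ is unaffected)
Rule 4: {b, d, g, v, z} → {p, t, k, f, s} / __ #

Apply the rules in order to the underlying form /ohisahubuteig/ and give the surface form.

Rule 1 (regressive voicing assimilation): no segment meets the environment; /ohisahubuteig/ is unchanged.
Rule 2 (high vowel syncope): /i/ is a high vowel flanked by voiceless consonants /h/ and /s/, so it deletes. /ohisahubuteig/ → ohsahubuteig.
Rule 3 (intervocalic spirantization): /b/ is a stop between vowels /u/ and /u/, so it spirantizes to the fricative [v]. /t/ is a stop between vowels /u/ and /e/, so it spirantizes to the fricative [s]. /ohsahubuteig/ → ohsahuvuseig.
Rule 4 (final devoicing): /g/ is a voiced obstruent in word-final position, so it devoices to [k]. /ohsahuvuseig/ → ohsahuvuseik.

ohsahuvuseik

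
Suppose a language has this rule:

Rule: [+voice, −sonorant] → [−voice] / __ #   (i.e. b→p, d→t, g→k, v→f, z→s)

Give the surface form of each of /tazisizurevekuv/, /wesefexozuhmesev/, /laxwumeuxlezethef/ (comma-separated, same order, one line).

/tazisizurevekuv/: /v/ is a voiced obstruent in word-final position, so it devoices to [f]. → [tazisizurevekuf].
/wesefexozuhmesev/: /v/ is a voiced obstruent in word-final position, so it devoices to [f]. → [wesefexozuhmesef].
/laxwumeuxlezethef/: the rule's environment is not met; surfaces unchanged as [laxwumeuxlezethef].

tazisizurevekuf, wesefexozuhmesef, laxwumeuxlezethef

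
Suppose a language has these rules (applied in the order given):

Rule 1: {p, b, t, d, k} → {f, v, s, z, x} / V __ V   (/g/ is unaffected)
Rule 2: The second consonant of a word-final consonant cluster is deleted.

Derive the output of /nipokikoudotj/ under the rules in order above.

nifoxixouzot

Rule 1 (intervocalic spirantization): /p/ is a stop between vowels /i/ and /o/, so it spirantizes to the fricative [f]. /k/ is a stop between vowels /o/ and /i/, so it spirantizes to the fricative [x]. /k/ is a stop between vowels /i/ and /o/, so it spirantizes to the fricative [x]. /d/ is a stop between vowels /u/ and /o/, so it spirantizes to the fricative [z]. /nipokikoudotj/ → nifoxixouzotj.
Rule 2 (final cluster simplification): /j/ is the second consonant of a word-final cluster /tj/, so it deletes. /nifoxixouzotj/ → nifoxixouzot.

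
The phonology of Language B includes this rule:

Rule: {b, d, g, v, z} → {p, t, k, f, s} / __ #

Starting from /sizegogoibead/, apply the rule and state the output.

sizegogoibeat

/d/ is a voiced obstruent in word-final position, so it devoices to [t].
The other instances of /z/, /g/, /b/ do not occur in the required environment and remain unchanged.
Surface form: [sizegogoibeat].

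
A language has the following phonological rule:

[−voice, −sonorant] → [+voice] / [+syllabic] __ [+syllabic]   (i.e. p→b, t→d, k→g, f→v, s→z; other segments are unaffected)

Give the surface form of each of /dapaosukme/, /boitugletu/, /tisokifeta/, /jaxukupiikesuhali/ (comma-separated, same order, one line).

dabaozukme, boidugledu, tizogiveda, jaxugubiigezuhali

/dapaosukme/: /p/ is a voiceless obstruent between vowels /a/ and /a/, so it voices to [b]. /s/ is a voiceless obstruent between vowels /o/ and /u/, so it voices to [z]. → [dabaozukme].
/boitugletu/: /t/ is a voiceless obstruent between vowels /i/ and /u/, so it voices to [d]. /t/ is a voiceless obstruent between vowels /e/ and /u/, so it voices to [d]. → [boidugledu].
/tisokifeta/: /s/ is a voiceless obstruent between vowels /i/ and /o/, so it voices to [z]. /k/ is a voiceless obstruent between vowels /o/ and /i/, so it voices to [g]. /f/ is a voiceless obstruent between vowels /i/ and /e/, so it voices to [v]. /t/ is a voiceless obstruent between vowels /e/ and /a/, so it voices to [d]. → [tizogiveda].
/jaxukupiikesuhali/: /k/ is a voiceless obstruent between vowels /u/ and /u/, so it voices to [g]. /p/ is a voiceless obstruent between vowels /u/ and /i/, so it voices to [b]. /k/ is a voiceless obstruent between vowels /i/ and /e/, so it voices to [g]. /s/ is a voiceless obstruent between vowels /e/ and /u/, so it voices to [z]. → [jaxugubiigezuhali].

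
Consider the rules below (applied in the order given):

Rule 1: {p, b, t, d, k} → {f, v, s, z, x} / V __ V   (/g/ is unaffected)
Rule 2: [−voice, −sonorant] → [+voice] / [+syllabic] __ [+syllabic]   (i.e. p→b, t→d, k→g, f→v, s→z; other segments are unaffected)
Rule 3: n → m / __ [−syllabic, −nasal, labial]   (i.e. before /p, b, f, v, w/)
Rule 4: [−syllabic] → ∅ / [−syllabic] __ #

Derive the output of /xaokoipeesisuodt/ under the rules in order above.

xaoxoiveezizuod

Rule 1 (intervocalic spirantization): /k/ is a stop between vowels /o/ and /o/, so it spirantizes to the fricative [x]. /p/ is a stop between vowels /i/ and /e/, so it spirantizes to the fricative [f]. /xaokoipeesisuodt/ → xaoxoifeesisuodt.
Rule 2 (intervocalic voicing): /f/ is a voiceless obstruent between vowels /i/ and /e/, so it voices to [v]. /s/ is a voiceless obstruent between vowels /e/ and /i/, so it voices to [z]. /s/ is a voiceless obstruent between vowels /i/ and /u/, so it voices to [z]. /xaoxoifeesisuodt/ → xaoxoiveezizuodt.
Rule 3 (nasal place assimilation): no segment meets the environment; /xaoxoiveezizuodt/ is unchanged.
Rule 4 (final cluster simplification): /t/ is the second consonant of a word-final cluster /dt/, so it deletes. /xaoxoiveezizuodt/ → xaoxoiveezizuod.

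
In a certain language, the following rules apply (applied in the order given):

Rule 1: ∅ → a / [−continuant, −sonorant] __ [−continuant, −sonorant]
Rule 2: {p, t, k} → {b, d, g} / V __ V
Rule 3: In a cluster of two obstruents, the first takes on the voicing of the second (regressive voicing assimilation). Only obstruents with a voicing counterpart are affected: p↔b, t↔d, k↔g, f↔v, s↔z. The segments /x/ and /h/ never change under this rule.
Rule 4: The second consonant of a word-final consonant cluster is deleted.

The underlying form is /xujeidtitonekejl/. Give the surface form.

Rule 1 (stop-cluster a-epenthesis): /d/ and /t/ form a stop–stop cluster, so [a] is inserted between them. /xujeidtitonekejl/ → xujeidatitonekejl.
Rule 2 (intervocalic voicing): /t/ is a voiceless stop between vowels /a/ and /i/, so it voices to [d]. /t/ is a voiceless stop between vowels /i/ and /o/, so it voices to [d]. /k/ is a voiceless stop between vowels /e/ and /e/, so it voices to [g]. /xujeidatitonekejl/ → xujeidadidonegejl.
Rule 3 (regressive voicing assimilation): no segment meets the environment; /xujeidadidonegejl/ is unchanged.
Rule 4 (final cluster simplification): /l/ is the second consonant of a word-final cluster /jl/, so it deletes. /xujeidadidonegejl/ → xujeidadidonegej.

xujeidadidonegej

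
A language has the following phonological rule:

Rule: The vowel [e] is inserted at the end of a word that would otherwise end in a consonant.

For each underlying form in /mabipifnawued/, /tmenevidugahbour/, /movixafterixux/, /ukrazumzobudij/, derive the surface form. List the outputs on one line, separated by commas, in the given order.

/mabipifnawued/: the form ends in the consonant /d/, so [e] is inserted word-finally. → [mabipifnawuede].
/tmenevidugahbour/: the form ends in the consonant /r/, so [e] is inserted word-finally. → [tmenevidugahboure].
/movixafterixux/: the form ends in the consonant /x/, so [e] is inserted word-finally. → [movixafterixuxe].
/ukrazumzobudij/: the form ends in the consonant /j/, so [e] is inserted word-finally. → [ukrazumzobudije].

mabipifnawuede, tmenevidugahboure, movixafterixuxe, ukrazumzobudije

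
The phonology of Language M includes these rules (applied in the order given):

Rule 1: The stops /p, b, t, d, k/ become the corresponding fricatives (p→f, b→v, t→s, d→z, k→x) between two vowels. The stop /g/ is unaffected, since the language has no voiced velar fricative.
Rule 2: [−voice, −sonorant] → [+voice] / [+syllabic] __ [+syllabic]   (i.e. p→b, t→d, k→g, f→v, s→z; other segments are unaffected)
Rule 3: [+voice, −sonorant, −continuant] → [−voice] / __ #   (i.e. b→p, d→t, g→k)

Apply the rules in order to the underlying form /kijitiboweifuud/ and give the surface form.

kijizivoweivuut

Rule 1 (intervocalic spirantization): /t/ is a stop between vowels /i/ and /i/, so it spirantizes to the fricative [s]. /b/ is a stop between vowels /i/ and /o/, so it spirantizes to the fricative [v]. /kijitiboweifuud/ → kijisivoweifuud.
Rule 2 (intervocalic voicing): /s/ is a voiceless obstruent between vowels /i/ and /i/, so it voices to [z]. /f/ is a voiceless obstruent between vowels /i/ and /u/, so it voices to [v]. /kijisivoweifuud/ → kijizivoweivuud.
Rule 3 (final devoicing): /d/ is a voiced stop in word-final position, so it devoices to [t]. /kijizivoweivuud/ → kijizivoweivuut.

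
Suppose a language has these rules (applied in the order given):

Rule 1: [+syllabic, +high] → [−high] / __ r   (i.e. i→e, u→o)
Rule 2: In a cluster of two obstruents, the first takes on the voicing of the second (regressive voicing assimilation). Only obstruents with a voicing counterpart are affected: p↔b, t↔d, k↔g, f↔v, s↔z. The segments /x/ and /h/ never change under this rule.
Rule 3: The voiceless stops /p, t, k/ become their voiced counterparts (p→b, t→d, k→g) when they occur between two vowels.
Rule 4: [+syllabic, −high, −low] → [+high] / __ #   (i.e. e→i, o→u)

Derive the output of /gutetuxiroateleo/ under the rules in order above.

Rule 1 (pre-rhotic lowering): /i/ is a high vowel immediately before /r/, so it lowers to [e]. /gutetuxiroateleo/ → gutetuxeroateleo.
Rule 2 (regressive voicing assimilation): no segment meets the environment; /gutetuxeroateleo/ is unchanged.
Rule 3 (intervocalic voicing): /t/ is a voiceless stop between vowels /u/ and /e/, so it voices to [d]. /t/ is a voiceless stop between vowels /e/ and /u/, so it voices to [d]. /t/ is a voiceless stop between vowels /a/ and /e/, so it voices to [d]. /gutetuxeroateleo/ → gudeduxeroadeleo.
Rule 4 (final vowel raising): /o/ is a mid vowel in word-final position, so it raises to [u]. /gudeduxeroadeleo/ → gudeduxeroadeleu.

gudeduxeroadeleu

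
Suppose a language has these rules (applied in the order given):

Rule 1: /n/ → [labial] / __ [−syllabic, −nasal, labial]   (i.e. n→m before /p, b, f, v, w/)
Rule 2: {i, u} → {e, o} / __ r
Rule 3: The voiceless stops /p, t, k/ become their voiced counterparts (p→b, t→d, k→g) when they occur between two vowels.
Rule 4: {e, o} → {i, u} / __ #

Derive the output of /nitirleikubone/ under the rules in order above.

Rule 1 (nasal place assimilation): no segment meets the environment; /nitirleikubone/ is unchanged.
Rule 2 (pre-rhotic lowering): /i/ is a high vowel immediately before /r/, so it lowers to [e]. /nitirleikubone/ → niterleikubone.
Rule 3 (intervocalic voicing): /t/ is a voiceless stop between vowels /i/ and /e/, so it voices to [d]. /k/ is a voiceless stop between vowels /i/ and /u/, so it voices to [g]. /niterleikubone/ → niderleigubone.
Rule 4 (final vowel raising): /e/ is a mid vowel in word-final position, so it raises to [i]. /niderleigubone/ → niderleiguboni.

niderleiguboni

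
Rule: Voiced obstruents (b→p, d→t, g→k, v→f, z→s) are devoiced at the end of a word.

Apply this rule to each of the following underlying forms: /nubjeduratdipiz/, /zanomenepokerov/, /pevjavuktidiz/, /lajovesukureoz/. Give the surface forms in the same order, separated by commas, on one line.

nubjeduratdipis, zanomenepokerof, pevjavuktidis, lajovesukureos

/nubjeduratdipiz/: /z/ is a voiced obstruent in word-final position, so it devoices to [s]. → [nubjeduratdipis].
/zanomenepokerov/: /v/ is a voiced obstruent in word-final position, so it devoices to [f]. → [zanomenepokerof].
/pevjavuktidiz/: /z/ is a voiced obstruent in word-final position, so it devoices to [s]. → [pevjavuktidis].
/lajovesukureoz/: /z/ is a voiced obstruent in word-final position, so it devoices to [s]. → [lajovesukureos].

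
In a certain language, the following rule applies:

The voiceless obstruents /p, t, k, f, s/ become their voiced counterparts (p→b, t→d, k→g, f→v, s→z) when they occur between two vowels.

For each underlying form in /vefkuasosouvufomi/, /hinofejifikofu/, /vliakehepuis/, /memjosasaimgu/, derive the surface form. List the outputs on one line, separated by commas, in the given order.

vefkuazozouvuvomi, hinovejivigovu, vliagehebuis, memjozazaimgu

/vefkuasosouvufomi/: /s/ is a voiceless obstruent between vowels /a/ and /o/, so it voices to [z]. /s/ is a voiceless obstruent between vowels /o/ and /o/, so it voices to [z]. /f/ is a voiceless obstruent between vowels /u/ and /o/, so it voices to [v]. → [vefkuazozouvuvomi].
/hinofejifikofu/: /f/ is a voiceless obstruent between vowels /o/ and /e/, so it voices to [v]. /f/ is a voiceless obstruent between vowels /i/ and /i/, so it voices to [v]. /k/ is a voiceless obstruent between vowels /i/ and /o/, so it voices to [g]. /f/ is a voiceless obstruent between vowels /o/ and /u/, so it voices to [v]. → [hinovejivigovu].
/vliakehepuis/: /k/ is a voiceless obstruent between vowels /a/ and /e/, so it voices to [g]. /p/ is a voiceless obstruent between vowels /e/ and /u/, so it voices to [b]. → [vliagehebuis].
/memjosasaimgu/: /s/ is a voiceless obstruent between vowels /o/ and /a/, so it voices to [z]. /s/ is a voiceless obstruent between vowels /a/ and /a/, so it voices to [z]. → [memjozazaimgu].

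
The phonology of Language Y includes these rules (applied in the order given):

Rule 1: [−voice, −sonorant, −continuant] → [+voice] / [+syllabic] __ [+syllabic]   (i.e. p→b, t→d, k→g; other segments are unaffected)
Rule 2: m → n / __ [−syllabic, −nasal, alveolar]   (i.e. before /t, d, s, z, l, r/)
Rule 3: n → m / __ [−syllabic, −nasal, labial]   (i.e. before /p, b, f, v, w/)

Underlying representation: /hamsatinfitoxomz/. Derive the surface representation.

Rule 1 (intervocalic voicing): /t/ is a voiceless stop between vowels /a/ and /i/, so it voices to [d]. /t/ is a voiceless stop between vowels /i/ and /o/, so it voices to [d]. /hamsatinfitoxomz/ → hamsadinfidoxomz.
Rule 2 (nasal place assimilation): /m/ precedes the alveolar consonant /s/, so it assimilates in place to [n]. /m/ precedes the alveolar consonant /z/, so it assimilates in place to [n]. /hamsadinfidoxomz/ → hansadinfidoxonz.
Rule 3 (nasal place assimilation): /n/ precedes the labial consonant /f/, so it assimilates in place to [m]. /hansadinfidoxonz/ → hansadimfidoxonz.

hansadimfidoxonz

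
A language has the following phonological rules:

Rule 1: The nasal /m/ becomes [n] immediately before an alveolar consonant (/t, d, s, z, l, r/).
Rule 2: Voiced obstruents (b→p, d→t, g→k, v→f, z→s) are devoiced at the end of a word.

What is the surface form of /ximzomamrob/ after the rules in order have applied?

xinzomanrop

Rule 1 (nasal place assimilation): /m/ precedes the alveolar consonant /z/, so it assimilates in place to [n]. /m/ precedes the alveolar consonant /r/, so it assimilates in place to [n]. /ximzomamrob/ → xinzomanrob.
Rule 2 (final devoicing): /b/ is a voiced obstruent in word-final position, so it devoices to [p]. /xinzomanrob/ → xinzomanrop.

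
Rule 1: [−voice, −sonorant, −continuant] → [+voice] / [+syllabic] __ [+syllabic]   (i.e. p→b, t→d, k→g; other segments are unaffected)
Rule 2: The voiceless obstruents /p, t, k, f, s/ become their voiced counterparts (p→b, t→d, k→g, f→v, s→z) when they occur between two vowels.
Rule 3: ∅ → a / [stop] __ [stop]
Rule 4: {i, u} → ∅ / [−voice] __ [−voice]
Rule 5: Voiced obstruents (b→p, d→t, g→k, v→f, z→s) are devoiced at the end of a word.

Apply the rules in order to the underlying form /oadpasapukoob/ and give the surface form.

oadapazabugoop

Rule 1 (intervocalic voicing): /p/ is a voiceless stop between vowels /a/ and /u/, so it voices to [b]. /k/ is a voiceless stop between vowels /u/ and /o/, so it voices to [g]. /oadpasapukoob/ → oadpasabugoob.
Rule 2 (intervocalic voicing): /s/ is a voiceless obstruent between vowels /a/ and /a/, so it voices to [z]. /oadpasabugoob/ → oadpazabugoob.
Rule 3 (stop-cluster a-epenthesis): /d/ and /p/ form a stop–stop cluster, so [a] is inserted between them. /oadpazabugoob/ → oadapazabugoob.
Rule 4 (high vowel syncope): no segment meets the environment; /oadapazabugoob/ is unchanged.
Rule 5 (final devoicing): /b/ is a voiced obstruent in word-final position, so it devoices to [p]. /oadapazabugoob/ → oadapazabugoop.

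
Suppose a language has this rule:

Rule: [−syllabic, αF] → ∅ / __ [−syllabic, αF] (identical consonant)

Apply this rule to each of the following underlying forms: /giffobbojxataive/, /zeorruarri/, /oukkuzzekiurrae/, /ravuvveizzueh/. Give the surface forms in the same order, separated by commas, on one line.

gifobojxataive, zeoruari, oukuzekiurae, ravuveizueh

/giffobbojxataive/: /ff/ is a geminate; the first /f/ deletes. /bb/ is a geminate; the first /b/ deletes. → [gifobojxataive].
/zeorruarri/: /rr/ is a geminate; the first /r/ deletes. /rr/ is a geminate; the first /r/ deletes. → [zeoruari].
/oukkuzzekiurrae/: /kk/ is a geminate; the first /k/ deletes. /zz/ is a geminate; the first /z/ deletes. /rr/ is a geminate; the first /r/ deletes. → [oukuzekiurae].
/ravuvveizzueh/: /vv/ is a geminate; the first /v/ deletes. /zz/ is a geminate; the first /z/ deletes. → [ravuveizueh].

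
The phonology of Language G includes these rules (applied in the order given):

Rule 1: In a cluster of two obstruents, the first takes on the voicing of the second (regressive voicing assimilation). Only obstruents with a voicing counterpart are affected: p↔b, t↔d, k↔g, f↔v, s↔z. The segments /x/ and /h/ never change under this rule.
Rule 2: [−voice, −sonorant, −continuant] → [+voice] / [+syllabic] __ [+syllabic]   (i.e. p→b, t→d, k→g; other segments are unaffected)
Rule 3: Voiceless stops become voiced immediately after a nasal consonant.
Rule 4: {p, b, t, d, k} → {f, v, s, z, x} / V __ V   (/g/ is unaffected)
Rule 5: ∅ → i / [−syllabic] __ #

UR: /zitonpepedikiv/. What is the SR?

zizonbevezigivi

Rule 1 (regressive voicing assimilation): no segment meets the environment; /zitonpepedikiv/ is unchanged.
Rule 2 (intervocalic voicing): /t/ is a voiceless stop between vowels /i/ and /o/, so it voices to [d]. /p/ is a voiceless stop between vowels /e/ and /e/, so it voices to [b]. /k/ is a voiceless stop between vowels /i/ and /i/, so it voices to [g]. /zitonpepedikiv/ → zidonpebedigiv.
Rule 3 (post-nasal voicing): /p/ is a voiceless stop immediately after the nasal /n/, so it voices to [b]. /zidonpebedigiv/ → zidonbebedigiv.
Rule 4 (intervocalic spirantization): /d/ is a stop between vowels /i/ and /o/, so it spirantizes to the fricative [z]. /b/ is a stop between vowels /e/ and /e/, so it spirantizes to the fricative [v]. /d/ is a stop between vowels /e/ and /i/, so it spirantizes to the fricative [z]. /zidonbebedigiv/ → zizonbevezigiv.
Rule 5 (final i-epenthesis): the form ends in the consonant /v/, so [i] is inserted word-finally. /zizonbevezigiv/ → zizonbevezigivi.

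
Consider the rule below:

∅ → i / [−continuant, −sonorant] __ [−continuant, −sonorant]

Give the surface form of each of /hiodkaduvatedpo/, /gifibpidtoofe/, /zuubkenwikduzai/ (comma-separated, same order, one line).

/hiodkaduvatedpo/: /d/ and /k/ form a stop–stop cluster, so [i] is inserted between them. /d/ and /p/ form a stop–stop cluster, so [i] is inserted between them. → [hiodikaduvatedipo].
/gifibpidtoofe/: /b/ and /p/ form a stop–stop cluster, so [i] is inserted between them. /d/ and /t/ form a stop–stop cluster, so [i] is inserted between them. → [gifibipiditoofe].
/zuubkenwikduzai/: /b/ and /k/ form a stop–stop cluster, so [i] is inserted between them. /k/ and /d/ form a stop–stop cluster, so [i] is inserted between them. → [zuubikenwikiduzai].

hiodikaduvatedipo, gifibipiditoofe, zuubikenwikiduzai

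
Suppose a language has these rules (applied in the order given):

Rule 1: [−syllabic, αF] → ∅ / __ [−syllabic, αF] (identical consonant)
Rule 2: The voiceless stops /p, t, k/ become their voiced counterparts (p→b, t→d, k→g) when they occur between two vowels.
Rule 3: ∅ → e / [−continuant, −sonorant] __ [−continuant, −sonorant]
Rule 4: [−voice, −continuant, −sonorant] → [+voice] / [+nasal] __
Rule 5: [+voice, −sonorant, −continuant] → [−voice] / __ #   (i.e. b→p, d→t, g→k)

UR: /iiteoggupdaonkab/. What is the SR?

Rule 1 (degemination): /gg/ is a geminate; the first /g/ deletes. /iiteoggupdaonkab/ → iiteogupdaonkab.
Rule 2 (intervocalic voicing): /t/ is a voiceless stop between vowels /i/ and /e/, so it voices to [d]. /iiteogupdaonkab/ → iideogupdaonkab.
Rule 3 (stop-cluster e-epenthesis): /p/ and /d/ form a stop–stop cluster, so [e] is inserted between them. /iideogupdaonkab/ → iideogupedaonkab.
Rule 4 (post-nasal voicing): /k/ is a voiceless stop immediately after the nasal /n/, so it voices to [g]. /iideogupedaonkab/ → iideogupedaongab.
Rule 5 (final devoicing): /b/ is a voiced stop in word-final position, so it devoices to [p]. /iideogupedaongab/ → iideogupedaongap.

iideogupedaongap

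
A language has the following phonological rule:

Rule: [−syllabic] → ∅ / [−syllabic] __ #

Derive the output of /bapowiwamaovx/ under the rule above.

/x/ is the second consonant of a word-final cluster /vx/, so it deletes.
The other instances of /b/, /p/, /w/, /m/, /v/ do not occur in the required environment and remain unchanged.
Surface form: [bapowiwamaov].

bapowiwamaov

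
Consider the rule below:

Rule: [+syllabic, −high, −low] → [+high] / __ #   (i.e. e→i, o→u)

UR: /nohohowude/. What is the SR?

Scanning /nohohowude/: /o/ at position 2 is not in the conditioning environment; /o/ at position 4 is not in the conditioning environment; /o/ at position 6 is not in the conditioning environment; /e/ is a mid vowel in word-final position, so it raises to [i].
Result: [nohohowudi].

nohohowudi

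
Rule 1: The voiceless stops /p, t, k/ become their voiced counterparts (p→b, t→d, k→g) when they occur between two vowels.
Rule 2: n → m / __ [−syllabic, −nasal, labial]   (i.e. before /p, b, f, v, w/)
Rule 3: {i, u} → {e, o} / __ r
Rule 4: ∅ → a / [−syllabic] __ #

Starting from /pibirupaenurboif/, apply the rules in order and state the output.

Rule 1 (intervocalic voicing): /p/ is a voiceless stop between vowels /u/ and /a/, so it voices to [b]. /pibirupaenurboif/ → pibirubaenurboif.
Rule 2 (nasal place assimilation): no segment meets the environment; /pibirubaenurboif/ is unchanged.
Rule 3 (pre-rhotic lowering): /i/ is a high vowel immediately before /r/, so it lowers to [e]. /u/ is a high vowel immediately before /r/, so it lowers to [o]. /pibirubaenurboif/ → piberubaenorboif.
Rule 4 (final a-epenthesis): the form ends in the consonant /f/, so [a] is inserted word-finally. /piberubaenorboif/ → piberubaenorboifa.

piberubaenorboifa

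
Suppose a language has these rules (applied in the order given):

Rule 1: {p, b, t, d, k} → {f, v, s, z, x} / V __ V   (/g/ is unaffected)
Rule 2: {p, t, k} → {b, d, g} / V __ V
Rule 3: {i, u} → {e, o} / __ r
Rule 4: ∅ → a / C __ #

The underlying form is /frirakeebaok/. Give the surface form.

Rule 1 (intervocalic spirantization): /k/ is a stop between vowels /a/ and /e/, so it spirantizes to the fricative [x]. /b/ is a stop between vowels /e/ and /a/, so it spirantizes to the fricative [v]. /frirakeebaok/ → friraxeevaok.
Rule 2 (intervocalic voicing): no segment meets the environment; /friraxeevaok/ is unchanged.
Rule 3 (pre-rhotic lowering): /i/ is a high vowel immediately before /r/, so it lowers to [e]. /friraxeevaok/ → freraxeevaok.
Rule 4 (final a-epenthesis): the form ends in the consonant /k/, so [a] is inserted word-finally. /freraxeevaok/ → freraxeevaoka.

freraxeevaoka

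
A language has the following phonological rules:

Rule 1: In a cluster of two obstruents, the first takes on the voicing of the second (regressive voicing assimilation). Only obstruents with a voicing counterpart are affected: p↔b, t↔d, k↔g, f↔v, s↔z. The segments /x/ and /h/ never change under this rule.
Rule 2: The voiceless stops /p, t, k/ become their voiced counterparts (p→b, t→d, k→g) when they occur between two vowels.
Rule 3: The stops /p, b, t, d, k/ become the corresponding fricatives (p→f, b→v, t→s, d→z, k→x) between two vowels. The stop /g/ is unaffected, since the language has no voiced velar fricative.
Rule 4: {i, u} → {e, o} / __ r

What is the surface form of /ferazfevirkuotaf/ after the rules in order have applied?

Rule 1 (regressive voicing assimilation): /z/ precedes the voiceless obstruent /f/, so it devoices to [s] by assimilation. /ferazfevirkuotaf/ → ferasfevirkuotaf.
Rule 2 (intervocalic voicing): /t/ is a voiceless stop between vowels /o/ and /a/, so it voices to [d]. /ferasfevirkuotaf/ → ferasfevirkuodaf.
Rule 3 (intervocalic spirantization): /d/ is a stop between vowels /o/ and /a/, so it spirantizes to the fricative [z]. /ferasfevirkuodaf/ → ferasfevirkuozaf.
Rule 4 (pre-rhotic lowering): /i/ is a high vowel immediately before /r/, so it lowers to [e]. /ferasfevirkuozaf/ → ferasfeverkuozaf.

ferasfeverkuozaf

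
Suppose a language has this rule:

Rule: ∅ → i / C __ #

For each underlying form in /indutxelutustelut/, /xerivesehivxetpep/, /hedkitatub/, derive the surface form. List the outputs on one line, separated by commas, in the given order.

/indutxelutustelut/: the form ends in the consonant /t/, so [i] is inserted word-finally. → [indutxelutusteluti].
/xerivesehivxetpep/: the form ends in the consonant /p/, so [i] is inserted word-finally. → [xerivesehivxetpepi].
/hedkitatub/: the form ends in the consonant /b/, so [i] is inserted word-finally. → [hedkitatubi].

indutxelutusteluti, xerivesehivxetpepi, hedkitatubi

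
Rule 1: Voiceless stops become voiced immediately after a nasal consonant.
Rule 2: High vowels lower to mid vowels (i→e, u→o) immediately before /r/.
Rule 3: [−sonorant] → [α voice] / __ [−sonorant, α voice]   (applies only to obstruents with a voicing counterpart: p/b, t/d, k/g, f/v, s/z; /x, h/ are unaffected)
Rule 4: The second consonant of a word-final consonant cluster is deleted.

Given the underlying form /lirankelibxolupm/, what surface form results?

lerangelipxolup

Rule 1 (post-nasal voicing): /k/ is a voiceless stop immediately after the nasal /n/, so it voices to [g]. /lirankelibxolupm/ → lirangelibxolupm.
Rule 2 (pre-rhotic lowering): /i/ is a high vowel immediately before /r/, so it lowers to [e]. /lirangelibxolupm/ → lerangelibxolupm.
Rule 3 (regressive voicing assimilation): /b/ precedes the voiceless obstruent /x/, so it devoices to [p] by assimilation. /lerangelibxolupm/ → lerangelipxolupm.
Rule 4 (final cluster simplification): /m/ is the second consonant of a word-final cluster /pm/, so it deletes. /lerangelipxolupm/ → lerangelipxolup.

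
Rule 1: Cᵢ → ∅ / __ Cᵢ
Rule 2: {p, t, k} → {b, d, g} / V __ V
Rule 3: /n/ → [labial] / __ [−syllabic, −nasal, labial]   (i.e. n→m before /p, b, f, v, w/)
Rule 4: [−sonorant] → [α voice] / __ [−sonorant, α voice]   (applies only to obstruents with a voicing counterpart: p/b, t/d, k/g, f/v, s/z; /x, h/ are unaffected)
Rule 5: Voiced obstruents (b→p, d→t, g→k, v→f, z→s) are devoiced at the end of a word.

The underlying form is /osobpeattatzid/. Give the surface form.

osoppeadadzit

Rule 1 (degemination): /tt/ is a geminate; the first /t/ deletes. /osobpeattatzid/ → osobpeatatzid.
Rule 2 (intervocalic voicing): /t/ is a voiceless stop between vowels /a/ and /a/, so it voices to [d]. /osobpeatatzid/ → osobpeadatzid.
Rule 3 (nasal place assimilation): no segment meets the environment; /osobpeadatzid/ is unchanged.
Rule 4 (regressive voicing assimilation): /b/ precedes the voiceless obstruent /p/, so it devoices to [p] by assimilation. /t/ precedes the voiced obstruent /z/, so it voices to [d] by assimilation. /osobpeadatzid/ → osoppeadadzid.
Rule 5 (final devoicing): /d/ is a voiced obstruent in word-final position, so it devoices to [t]. /osoppeadadzid/ → osoppeadadzit.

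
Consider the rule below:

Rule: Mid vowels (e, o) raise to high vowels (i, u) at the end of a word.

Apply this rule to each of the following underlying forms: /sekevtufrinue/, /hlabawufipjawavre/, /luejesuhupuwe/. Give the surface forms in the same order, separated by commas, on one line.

sekevtufrinui, hlabawufipjawavri, luejesuhupuwi

/sekevtufrinue/: /e/ is a mid vowel in word-final position, so it raises to [i]. → [sekevtufrinui].
/hlabawufipjawavre/: /e/ is a mid vowel in word-final position, so it raises to [i]. → [hlabawufipjawavri].
/luejesuhupuwe/: /e/ is a mid vowel in word-final position, so it raises to [i]. → [luejesuhupuwi].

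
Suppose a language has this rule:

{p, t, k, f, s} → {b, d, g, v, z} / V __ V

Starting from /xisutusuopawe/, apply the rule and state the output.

/s/ is a voiceless obstruent between vowels /i/ and /u/, so it voices to [z].
/t/ is a voiceless obstruent between vowels /u/ and /u/, so it voices to [d].
/s/ is a voiceless obstruent between vowels /u/ and /u/, so it voices to [z].
/p/ is a voiceless obstruent between vowels /o/ and /a/, so it voices to [b].
Surface form: [xizuduzuobawe].

xizuduzuobawe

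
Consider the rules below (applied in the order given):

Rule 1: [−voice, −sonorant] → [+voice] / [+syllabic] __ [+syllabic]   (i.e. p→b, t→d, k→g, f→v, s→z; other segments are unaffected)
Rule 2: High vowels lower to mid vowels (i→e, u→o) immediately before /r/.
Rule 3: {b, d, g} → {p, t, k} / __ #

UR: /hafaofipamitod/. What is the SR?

havaovibamidot

Rule 1 (intervocalic voicing): /f/ is a voiceless obstruent between vowels /a/ and /a/, so it voices to [v]. /f/ is a voiceless obstruent between vowels /o/ and /i/, so it voices to [v]. /p/ is a voiceless obstruent between vowels /i/ and /a/, so it voices to [b]. /t/ is a voiceless obstruent between vowels /i/ and /o/, so it voices to [d]. /hafaofipamitod/ → havaovibamidod.
Rule 2 (pre-rhotic lowering): no segment meets the environment; /havaovibamidod/ is unchanged.
Rule 3 (final devoicing): /d/ is a voiced stop in word-final position, so it devoices to [t]. /havaovibamidod/ → havaovibamidot.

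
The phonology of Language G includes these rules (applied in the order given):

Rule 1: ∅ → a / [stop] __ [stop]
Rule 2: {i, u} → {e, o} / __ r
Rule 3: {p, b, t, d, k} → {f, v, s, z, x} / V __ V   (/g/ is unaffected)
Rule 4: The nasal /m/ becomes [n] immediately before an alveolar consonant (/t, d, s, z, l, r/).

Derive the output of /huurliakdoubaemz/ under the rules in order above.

Rule 1 (stop-cluster a-epenthesis): /k/ and /d/ form a stop–stop cluster, so [a] is inserted between them. /huurliakdoubaemz/ → huurliakadoubaemz.
Rule 2 (pre-rhotic lowering): /u/ is a high vowel immediately before /r/, so it lowers to [o]. /huurliakadoubaemz/ → huorliakadoubaemz.
Rule 3 (intervocalic spirantization): /k/ is a stop between vowels /a/ and /a/, so it spirantizes to the fricative [x]. /d/ is a stop between vowels /a/ and /o/, so it spirantizes to the fricative [z]. /b/ is a stop between vowels /u/ and /a/, so it spirantizes to the fricative [v]. /huorliakadoubaemz/ → huorliaxazouvaemz.
Rule 4 (nasal place assimilation): /m/ precedes the alveolar consonant /z/, so it assimilates in place to [n]. /huorliaxazouvaemz/ → huorliaxazouvaenz.

huorliaxazouvaenz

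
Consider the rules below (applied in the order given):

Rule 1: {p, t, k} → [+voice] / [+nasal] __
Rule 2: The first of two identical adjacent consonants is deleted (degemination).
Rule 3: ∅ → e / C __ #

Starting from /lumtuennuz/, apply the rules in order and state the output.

Rule 1 (post-nasal voicing): /t/ is a voiceless stop immediately after the nasal /m/, so it voices to [d]. /lumtuennuz/ → lumduennuz.
Rule 2 (degemination): /nn/ is a geminate; the first /n/ deletes. /lumduennuz/ → lumduenuz.
Rule 3 (final e-epenthesis): the form ends in the consonant /z/, so [e] is inserted word-finally. /lumduenuz/ → lumduenuze.

lumduenuze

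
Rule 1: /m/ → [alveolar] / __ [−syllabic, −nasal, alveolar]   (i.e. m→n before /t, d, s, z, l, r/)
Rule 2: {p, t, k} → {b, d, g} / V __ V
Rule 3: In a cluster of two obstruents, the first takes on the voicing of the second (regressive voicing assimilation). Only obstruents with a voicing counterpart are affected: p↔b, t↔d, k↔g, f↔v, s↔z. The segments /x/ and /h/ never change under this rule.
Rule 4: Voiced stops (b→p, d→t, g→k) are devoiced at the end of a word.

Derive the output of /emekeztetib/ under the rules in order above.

Rule 1 (nasal place assimilation): no segment meets the environment; /emekeztetib/ is unchanged.
Rule 2 (intervocalic voicing): /k/ is a voiceless stop between vowels /e/ and /e/, so it voices to [g]. /t/ is a voiceless stop between vowels /e/ and /i/, so it voices to [d]. /emekeztetib/ → emegeztedib.
Rule 3 (regressive voicing assimilation): /z/ precedes the voiceless obstruent /t/, so it devoices to [s] by assimilation. /emegeztedib/ → emegestedib.
Rule 4 (final devoicing): /b/ is a voiced stop in word-final position, so it devoices to [p]. /emegestedib/ → emegestedip.

emegestedip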